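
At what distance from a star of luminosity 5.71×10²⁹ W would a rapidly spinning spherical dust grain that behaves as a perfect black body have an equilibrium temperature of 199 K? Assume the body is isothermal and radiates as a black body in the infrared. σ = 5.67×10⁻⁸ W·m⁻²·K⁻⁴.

d ≈ 1.13×10¹³ m

For an isothermal black-emitting sphere, (1−a)S·πr² = σ·4πr²·T⁴ ⇒ S = 4σT⁴/(1−a).
S = 4·5.67×10⁻⁸·(199)⁴/1.00 = 355.7 W/m².
Flux falls as S = L/(4πd²), so d = √(L/(4πS)) = √(5.71×10²⁹/(4π·355.7)).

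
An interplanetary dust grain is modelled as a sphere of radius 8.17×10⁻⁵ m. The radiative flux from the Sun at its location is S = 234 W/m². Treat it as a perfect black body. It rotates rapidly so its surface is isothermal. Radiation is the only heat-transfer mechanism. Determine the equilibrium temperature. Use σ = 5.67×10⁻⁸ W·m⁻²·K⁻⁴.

At equilibrium, absorbed power = emitted power.
Absorbing cross-section = πr² = 2.097×10⁻⁸ m²; emitting surface = 4πr² = 8.388×10⁻⁸ m² (ratio 4).
S·A_cross = εσ·A_surf·T⁴  ⇒  T⁴ = S/(4σ).
T⁴ = 1.00·234/(4·5.67×10⁻⁸) = 1.032×10⁹ K⁴.
T = (1.032×10⁹)^(1/4).

T ≈ 179 K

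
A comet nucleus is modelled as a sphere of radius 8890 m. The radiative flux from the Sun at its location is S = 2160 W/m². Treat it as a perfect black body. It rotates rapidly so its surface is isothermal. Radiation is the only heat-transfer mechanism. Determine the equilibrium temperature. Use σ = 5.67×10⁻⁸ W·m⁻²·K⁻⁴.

At equilibrium, absorbed power = emitted power.
Absorbing cross-section = πr² = 2.483×10⁸ m²; emitting surface = 4πr² = 9.931×10⁸ m² (ratio 4).
S·A_cross = εσ·A_surf·T⁴  ⇒  T⁴ = S/(4σ).
T⁴ = 1.00·2160/(4·5.67×10⁻⁸) = 9.524×10⁹ K⁴.
T = (9.524×10⁹)^(1/4).

T ≈ 312 K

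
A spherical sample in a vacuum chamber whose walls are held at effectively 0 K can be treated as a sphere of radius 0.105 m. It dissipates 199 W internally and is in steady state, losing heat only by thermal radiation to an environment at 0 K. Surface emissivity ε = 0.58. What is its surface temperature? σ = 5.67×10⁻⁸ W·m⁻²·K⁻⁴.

T ≈ 457 K

Steady state: internal power = radiated power, P = εσA T⁴.
Radiating area A = 4πr² = 0.1385 m².
T⁴ = P/(εσA) = 199/(0.58·5.67×10⁻⁸·0.1385) = 4.368×10¹⁰ K⁴.
T = (4.368×10¹⁰)^(1/4).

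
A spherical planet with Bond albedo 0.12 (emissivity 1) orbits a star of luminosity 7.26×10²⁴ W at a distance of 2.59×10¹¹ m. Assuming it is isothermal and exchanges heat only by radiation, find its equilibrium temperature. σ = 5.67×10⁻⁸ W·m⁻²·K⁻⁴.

First find the stellar flux at distance d: S = L/(4πd²) = 7.26×10²⁴/(4π·(2.59×10¹¹)²) = 8.612 W/m².
For an isothermal sphere, absorbed (1−a)S·πr² = emitted σ·4πr²·T⁴, so T⁴ = (1−a)S/(4σ).
T⁴ = 0.880·8.612/(4·5.67×10⁻⁸) = 3.342×10⁷ K⁴.

T ≈ 76.0 K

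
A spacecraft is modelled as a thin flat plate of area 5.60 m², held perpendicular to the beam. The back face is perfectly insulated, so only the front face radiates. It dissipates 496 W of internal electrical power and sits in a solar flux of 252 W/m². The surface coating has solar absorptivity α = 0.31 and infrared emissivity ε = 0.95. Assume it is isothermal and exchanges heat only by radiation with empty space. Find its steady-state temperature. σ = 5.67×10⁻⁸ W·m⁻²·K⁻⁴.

T ≈ 236 K

At steady state, absorbed solar power + internal power = radiated power.
Absorbed: α·S·A_cross = 0.31·252·5.600 = 437.5 W (cross-section A).
Total input = 437.5 + 496 = 933.5 W.
Radiated: εσ·A_surf·T⁴ with A_surf = A = 5.600 m².
T⁴ = 933.5/(0.95·5.67×10⁻⁸·5.600) = 3.095×10⁹ K⁴.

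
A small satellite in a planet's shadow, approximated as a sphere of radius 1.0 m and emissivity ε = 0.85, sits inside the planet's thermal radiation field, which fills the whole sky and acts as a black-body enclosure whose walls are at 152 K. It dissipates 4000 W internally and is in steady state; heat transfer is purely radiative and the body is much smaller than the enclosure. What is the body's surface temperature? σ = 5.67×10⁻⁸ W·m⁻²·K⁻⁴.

T ≈ 291 K

For a small grey body in a large enclosure, net radiated power = εσA(T⁴ − T_w⁴).
Steady state: P = εσA(T⁴ − T_w⁴) with A = 4πr² = 12.57 m².
T⁴ = P/(εσA) + T_w⁴ = 4000/(0.85·5.67×10⁻⁸·12.57) + (152)⁴
    = 6.605×10⁹ + 5.338×10⁸ = 7.138×10⁹ K⁴.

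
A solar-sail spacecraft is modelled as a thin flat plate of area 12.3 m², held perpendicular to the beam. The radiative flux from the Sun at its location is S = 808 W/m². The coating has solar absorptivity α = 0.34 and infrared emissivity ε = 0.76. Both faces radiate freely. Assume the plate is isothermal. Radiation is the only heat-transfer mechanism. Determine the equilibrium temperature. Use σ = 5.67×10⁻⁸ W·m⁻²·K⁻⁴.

At equilibrium, absorbed power = emitted power.
Absorbing cross-section = A = 12.30 m²; emitting surface = 2A = 24.60 m² (ratio 2).
αS·A_cross = εσ·A_surf·T⁴  ⇒  T⁴ = αS/(ε·2σ).
T⁴ = 0.340·808/(0.76·2·5.67×10⁻⁸) = 3.188×10⁹ K⁴.
T = (3.188×10⁹)^(1/4).

T ≈ 238 K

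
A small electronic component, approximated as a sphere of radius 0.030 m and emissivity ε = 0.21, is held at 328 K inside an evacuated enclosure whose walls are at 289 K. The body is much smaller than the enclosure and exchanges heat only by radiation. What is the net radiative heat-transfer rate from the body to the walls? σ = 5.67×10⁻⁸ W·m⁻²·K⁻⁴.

P_net ≈ 0.619 W

For a small grey body in a large enclosure: P_net = εσA(T_body⁴ − T_wall⁴).
A = 4πr² = 0.01131 m²; T_body⁴ − T_wall⁴ = 1.157×10¹⁰ − 6.976×10⁹ = 4.599×10⁹ K⁴.
|P_net| = 0.21·5.67×10⁻⁸·0.01131·4.599×10⁹.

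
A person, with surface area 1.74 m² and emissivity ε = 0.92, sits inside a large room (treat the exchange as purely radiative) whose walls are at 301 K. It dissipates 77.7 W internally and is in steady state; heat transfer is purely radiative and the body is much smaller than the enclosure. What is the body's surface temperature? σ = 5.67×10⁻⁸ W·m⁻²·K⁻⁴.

T ≈ 309 K

For a small grey body in a large enclosure, net radiated power = εσA(T⁴ − T_w⁴).
Steady state: P = εσA(T⁴ − T_w⁴) with A = 1.74 m².
T⁴ = P/(εσA) + T_w⁴ = 77.7/(0.92·5.67×10⁻⁸·1.740) + (301)⁴
    = 8.561×10⁸ + 8.209×10⁹ = 9.065×10⁹ K⁴.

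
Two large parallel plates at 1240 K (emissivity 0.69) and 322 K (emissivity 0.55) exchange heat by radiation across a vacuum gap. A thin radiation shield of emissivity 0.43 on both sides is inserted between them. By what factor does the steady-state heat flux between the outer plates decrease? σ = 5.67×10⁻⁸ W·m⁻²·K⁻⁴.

factor ≈ 2.61

Without shield: q₀ = σΔ(T⁴)/(1/ε₁+1/ε₂−1) with denominator 2.267.
With shield the two gaps are in series; the resistances add: (1/ε₁+1/ε_s−1)+(1/ε_s+1/ε₂−1) = 2.775+3.144 = 5.919.
Heat-flux ratio q₀/q = 5.919/2.267.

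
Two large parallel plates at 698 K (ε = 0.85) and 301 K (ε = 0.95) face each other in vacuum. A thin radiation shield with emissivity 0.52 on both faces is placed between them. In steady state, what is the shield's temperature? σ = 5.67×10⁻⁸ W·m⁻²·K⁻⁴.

In steady state the net flux on the hot side equals that on the cold side.
σ(T₁⁴−T_s⁴)/D₁ = σ(T_s⁴−T₂⁴)/D₂, with D₁ = 1/ε₁+1/ε_s−1 = 2.100, D₂ = 1/ε_s+1/ε₂−1 = 1.976.
Solve for T_s⁴: T_s⁴ = (D₂·T₁⁴ + D₁·T₂⁴)/(D₁+D₂) = 1.193×10¹¹ K⁴.

T_s ≈ 588 K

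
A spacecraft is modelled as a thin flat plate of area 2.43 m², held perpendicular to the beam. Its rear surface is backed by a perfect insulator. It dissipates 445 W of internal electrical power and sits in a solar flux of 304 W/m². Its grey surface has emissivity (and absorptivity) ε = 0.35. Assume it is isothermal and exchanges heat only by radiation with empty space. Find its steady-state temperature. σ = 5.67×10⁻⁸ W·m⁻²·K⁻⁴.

T ≈ 348 K

At steady state, absorbed solar power + internal power = radiated power.
Absorbed: α·S·A_cross = 0.35·304·2.430 = 258.6 W (cross-section A).
Total input = 258.6 + 445 = 703.6 W.
Radiated: εσ·A_surf·T⁴ with A_surf = A = 2.430 m².
T⁴ = 703.6/(0.35·5.67×10⁻⁸·2.430) = 1.459×10¹⁰ K⁴.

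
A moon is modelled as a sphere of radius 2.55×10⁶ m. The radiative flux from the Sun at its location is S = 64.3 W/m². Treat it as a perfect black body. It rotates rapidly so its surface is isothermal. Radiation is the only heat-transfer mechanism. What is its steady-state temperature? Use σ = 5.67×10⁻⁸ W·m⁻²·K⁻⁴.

T ≈ 130 K

At equilibrium, absorbed power = emitted power.
Absorbing cross-section = πr² = 2.043×10¹³ m²; emitting surface = 4πr² = 8.171×10¹³ m² (ratio 4).
S·A_cross = εσ·A_surf·T⁴  ⇒  T⁴ = S/(4σ).
T⁴ = 1.00·64.3/(4·5.67×10⁻⁸) = 2.835×10⁸ K⁴.
T = (2.835×10⁸)^(1/4).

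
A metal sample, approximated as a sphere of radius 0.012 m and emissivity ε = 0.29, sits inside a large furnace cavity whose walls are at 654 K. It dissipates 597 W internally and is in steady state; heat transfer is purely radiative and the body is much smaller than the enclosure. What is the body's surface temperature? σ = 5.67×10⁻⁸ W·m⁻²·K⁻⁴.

T ≈ 2120 K

For a small grey body in a large enclosure, net radiated power = εσA(T⁴ − T_w⁴).
Steady state: P = εσA(T⁴ − T_w⁴) with A = 4πr² = 0.001810 m².
T⁴ = P/(εσA) + T_w⁴ = 597/(0.29·5.67×10⁻⁸·0.001810) + (654)⁴
    = 2.006×10¹³ + 1.829×10¹¹ = 2.025×10¹³ K⁴.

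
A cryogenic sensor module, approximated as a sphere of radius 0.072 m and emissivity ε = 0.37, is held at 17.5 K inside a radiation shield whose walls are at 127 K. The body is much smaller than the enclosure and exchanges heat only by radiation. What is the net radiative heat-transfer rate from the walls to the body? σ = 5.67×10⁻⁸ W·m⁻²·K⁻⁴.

For a small grey body in a large enclosure: P_net = εσA(T_body⁴ − T_wall⁴).
A = 4πr² = 0.06514 m²; T_body⁴ − T_wall⁴ = 93790 − 2.601×10⁸ = -2.601×10⁸ K⁴.
|P_net| = 0.37·5.67×10⁻⁸·0.06514·2.601×10⁸.

P_net ≈ 0.355 W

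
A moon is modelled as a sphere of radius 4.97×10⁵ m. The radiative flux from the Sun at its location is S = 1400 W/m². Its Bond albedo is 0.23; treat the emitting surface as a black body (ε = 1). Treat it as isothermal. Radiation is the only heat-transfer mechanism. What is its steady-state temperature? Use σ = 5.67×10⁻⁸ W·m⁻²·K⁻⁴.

At equilibrium, absorbed power = emitted power.
Absorbing cross-section = πr² = 7.760×10¹¹ m²; emitting surface = 4πr² = 3.104×10¹² m² (ratio 4).
(1−a)S·A_cross = εσ·A_surf·T⁴  ⇒  T⁴ = (1−a)S/(4σ).
T⁴ = 0.770·1400/(4·5.67×10⁻⁸) = 4.753×10⁹ K⁴.
T = (4.753×10⁹)^(1/4).

T ≈ 263 K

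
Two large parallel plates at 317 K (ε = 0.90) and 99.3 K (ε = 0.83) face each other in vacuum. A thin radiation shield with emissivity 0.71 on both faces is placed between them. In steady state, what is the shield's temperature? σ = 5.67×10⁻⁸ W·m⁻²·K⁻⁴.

T_s ≈ 269 K

In steady state the net flux on the hot side equals that on the cold side.
σ(T₁⁴−T_s⁴)/D₁ = σ(T_s⁴−T₂⁴)/D₂, with D₁ = 1/ε₁+1/ε_s−1 = 1.520, D₂ = 1/ε_s+1/ε₂−1 = 1.613.
Solve for T_s⁴: T_s⁴ = (D₂·T₁⁴ + D₁·T₂⁴)/(D₁+D₂) = 5.247×10⁹ K⁴.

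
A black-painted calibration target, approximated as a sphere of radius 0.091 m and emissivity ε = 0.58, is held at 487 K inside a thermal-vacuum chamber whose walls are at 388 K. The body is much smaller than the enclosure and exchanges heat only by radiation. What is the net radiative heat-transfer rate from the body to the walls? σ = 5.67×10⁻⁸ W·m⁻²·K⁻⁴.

For a small grey body in a large enclosure: P_net = εσA(T_body⁴ − T_wall⁴).
A = 4πr² = 0.1041 m²; T_body⁴ − T_wall⁴ = 5.625×10¹⁰ − 2.266×10¹⁰ = 3.359×10¹⁰ K⁴.
|P_net| = 0.58·5.67×10⁻⁸·0.1041·3.359×10¹⁰.

P_net ≈ 115 W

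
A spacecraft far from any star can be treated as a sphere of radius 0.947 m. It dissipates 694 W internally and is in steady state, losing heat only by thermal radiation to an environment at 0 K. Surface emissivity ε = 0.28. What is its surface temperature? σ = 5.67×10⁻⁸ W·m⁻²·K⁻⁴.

T ≈ 250 K

Steady state: internal power = radiated power, P = εσA T⁴.
Radiating area A = 4πr² = 11.27 m².
T⁴ = P/(εσA) = 694/(0.28·5.67×10⁻⁸·11.27) = 3.879×10⁹ K⁴.
T = (3.879×10⁹)^(1/4).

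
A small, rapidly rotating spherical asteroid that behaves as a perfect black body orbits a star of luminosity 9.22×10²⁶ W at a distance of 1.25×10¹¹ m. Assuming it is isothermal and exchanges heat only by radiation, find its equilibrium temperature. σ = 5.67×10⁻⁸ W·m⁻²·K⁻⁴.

T ≈ 379 K

First find the stellar flux at distance d: S = L/(4πd²) = 9.22×10²⁶/(4π·(1.25×10¹¹)²) = 4696 W/m².
For an isothermal sphere, absorbed (1−a)S·πr² = emitted σ·4πr²·T⁴, so T⁴ = (1−a)S/(4σ).
T⁴ = 1.00·4696/(4·5.67×10⁻⁸) = 2.070×10¹⁰ K⁴.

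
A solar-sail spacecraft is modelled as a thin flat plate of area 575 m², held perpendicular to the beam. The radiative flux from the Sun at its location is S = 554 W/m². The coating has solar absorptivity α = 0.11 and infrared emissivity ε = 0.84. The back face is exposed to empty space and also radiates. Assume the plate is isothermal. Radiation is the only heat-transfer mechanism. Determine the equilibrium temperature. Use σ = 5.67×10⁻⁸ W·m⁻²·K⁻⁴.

T ≈ 159 K

At equilibrium, absorbed power = emitted power.
Absorbing cross-section = A = 575.0 m²; emitting surface = 2A = 1150 m² (ratio 2).
αS·A_cross = εσ·A_surf·T⁴  ⇒  T⁴ = αS/(ε·2σ).
T⁴ = 0.110·554/(0.84·2·5.67×10⁻⁸) = 6.397×10⁸ K⁴.
T = (6.397×10⁸)^(1/4).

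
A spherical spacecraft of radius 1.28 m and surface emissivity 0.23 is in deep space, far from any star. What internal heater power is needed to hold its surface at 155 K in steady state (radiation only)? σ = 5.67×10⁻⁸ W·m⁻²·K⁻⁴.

P = εσ·4πr²·T⁴.
4πr² = 20.59 m²; T⁴ = 5.772×10⁸ K⁴.
P = 0.23·5.67×10⁻⁸·20.59·5.772×10⁸.

P ≈ 155 W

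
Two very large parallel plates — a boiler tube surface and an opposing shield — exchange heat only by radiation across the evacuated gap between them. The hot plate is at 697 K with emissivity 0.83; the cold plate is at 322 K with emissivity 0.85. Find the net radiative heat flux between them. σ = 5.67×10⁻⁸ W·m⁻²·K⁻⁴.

For two infinite grey parallel plates, q = σ(T₁⁴ − T₂⁴)/(1/ε₁ + 1/ε₂ − 1).
T₁⁴ − T₂⁴ = 2.360×10¹¹ − 1.075×10¹⁰ = 2.253×10¹¹ K⁴.
1/ε₁ + 1/ε₂ − 1 = 1.205 + 1.176 − 1 = 1.381.
q = 5.67×10⁻⁸ × 2.253×10¹¹ / 1.381.

q ≈ 9250 W/m²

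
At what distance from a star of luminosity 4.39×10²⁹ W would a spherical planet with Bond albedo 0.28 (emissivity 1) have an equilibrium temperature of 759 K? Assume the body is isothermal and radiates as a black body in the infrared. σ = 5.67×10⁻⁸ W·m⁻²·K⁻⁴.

For an isothermal black-emitting sphere, (1−a)S·πr² = σ·4πr²·T⁴ ⇒ S = 4σT⁴/(1−a).
S = 4·5.67×10⁻⁸·(759)⁴/0.720 = 1.045×10⁵ W/m².
Flux falls as S = L/(4πd²), so d = √(L/(4πS)) = √(4.39×10²⁹/(4π·1.045×10⁵)).

d ≈ 5.78×10¹¹ m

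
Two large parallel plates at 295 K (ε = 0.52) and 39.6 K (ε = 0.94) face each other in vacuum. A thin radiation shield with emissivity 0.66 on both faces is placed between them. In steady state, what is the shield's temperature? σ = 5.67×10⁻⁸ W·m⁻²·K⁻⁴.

In steady state the net flux on the hot side equals that on the cold side.
σ(T₁⁴−T_s⁴)/D₁ = σ(T_s⁴−T₂⁴)/D₂, with D₁ = 1/ε₁+1/ε_s−1 = 2.438, D₂ = 1/ε_s+1/ε₂−1 = 1.579.
Solve for T_s⁴: T_s⁴ = (D₂·T₁⁴ + D₁·T₂⁴)/(D₁+D₂) = 2.978×10⁹ K⁴.

T_s ≈ 234 K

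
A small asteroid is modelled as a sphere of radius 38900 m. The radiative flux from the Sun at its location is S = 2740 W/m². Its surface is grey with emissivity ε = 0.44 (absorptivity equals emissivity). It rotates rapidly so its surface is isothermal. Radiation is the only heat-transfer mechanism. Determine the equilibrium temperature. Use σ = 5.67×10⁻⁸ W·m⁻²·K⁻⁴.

At equilibrium, absorbed power = emitted power.
Absorbing cross-section = πr² = 4.754×10⁹ m²; emitting surface = 4πr² = 1.902×10¹⁰ m² (ratio 4).
εS·A_cross = εσ·A_surf·T⁴  ⇒  T⁴ = S/(4σ)   (ε cancels).
T⁴ = 2740/(4·5.67×10⁻⁸) = 1.208×10¹⁰ K⁴.
T = (1.208×10¹⁰)^(1/4).

T ≈ 332 K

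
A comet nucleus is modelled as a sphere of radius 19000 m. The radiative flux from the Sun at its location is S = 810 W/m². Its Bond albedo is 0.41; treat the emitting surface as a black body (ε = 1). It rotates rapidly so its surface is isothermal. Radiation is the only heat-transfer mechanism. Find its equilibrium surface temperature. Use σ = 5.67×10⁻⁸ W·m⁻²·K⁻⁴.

At equilibrium, absorbed power = emitted power.
Absorbing cross-section = πr² = 1.134×10⁹ m²; emitting surface = 4πr² = 4.536×10⁹ m² (ratio 4).
(1−a)S·A_cross = εσ·A_surf·T⁴  ⇒  T⁴ = (1−a)S/(4σ).
T⁴ = 0.590·810/(4·5.67×10⁻⁸) = 2.107×10⁹ K⁴.
T = (2.107×10⁹)^(1/4).

T ≈ 214 K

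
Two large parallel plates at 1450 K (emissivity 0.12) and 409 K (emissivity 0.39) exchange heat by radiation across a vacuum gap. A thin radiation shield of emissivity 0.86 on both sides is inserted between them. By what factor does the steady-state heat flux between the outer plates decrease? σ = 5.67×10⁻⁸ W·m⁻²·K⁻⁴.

Without shield: q₀ = σΔ(T⁴)/(1/ε₁+1/ε₂−1) with denominator 9.897.
With shield the two gaps are in series; the resistances add: (1/ε₁+1/ε_s−1)+(1/ε_s+1/ε₂−1) = 8.496+2.727 = 11.22.
Heat-flux ratio q₀/q = 11.22/9.897.

factor ≈ 1.13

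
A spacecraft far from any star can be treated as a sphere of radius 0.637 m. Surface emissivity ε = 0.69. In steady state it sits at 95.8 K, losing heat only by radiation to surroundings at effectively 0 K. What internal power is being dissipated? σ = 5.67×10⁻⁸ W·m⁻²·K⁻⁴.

Steady state: P = εσA T⁴.
A = 4πr² = 5.099 m²; T⁴ = (95.8)⁴ = 8.423×10⁷ K⁴.
P = 0.69 × 5.67×10⁻⁸ × 5.099 × 8.423×10⁷.

P ≈ 16.8 W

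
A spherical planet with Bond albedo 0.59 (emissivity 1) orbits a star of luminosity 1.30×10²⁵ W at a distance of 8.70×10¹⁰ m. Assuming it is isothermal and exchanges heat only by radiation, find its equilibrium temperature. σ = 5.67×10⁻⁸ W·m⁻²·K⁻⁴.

First find the stellar flux at distance d: S = L/(4πd²) = 1.30×10²⁵/(4π·(8.70×10¹⁰)²) = 136.7 W/m².
For an isothermal sphere, absorbed (1−a)S·πr² = emitted σ·4πr²·T⁴, so T⁴ = (1−a)S/(4σ).
T⁴ = 0.410·136.7/(4·5.67×10⁻⁸) = 2.471×10⁸ K⁴.

T ≈ 125 K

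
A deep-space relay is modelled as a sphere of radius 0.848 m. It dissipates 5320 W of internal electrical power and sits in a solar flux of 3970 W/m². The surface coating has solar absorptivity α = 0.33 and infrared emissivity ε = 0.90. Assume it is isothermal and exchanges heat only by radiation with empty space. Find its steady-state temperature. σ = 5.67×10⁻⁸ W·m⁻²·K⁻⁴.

T ≈ 366 K

At steady state, absorbed solar power + internal power = radiated power.
Absorbed: α·S·A_cross = 0.33·3970·2.259 = 2960 W (cross-section πr²).
Total input = 2960 + 5320 = 8280 W.
Radiated: εσ·A_surf·T⁴ with A_surf = 4πr² = 9.037 m².
T⁴ = 8280/(0.90·5.67×10⁻⁸·9.037) = 1.796×10¹⁰ K⁴.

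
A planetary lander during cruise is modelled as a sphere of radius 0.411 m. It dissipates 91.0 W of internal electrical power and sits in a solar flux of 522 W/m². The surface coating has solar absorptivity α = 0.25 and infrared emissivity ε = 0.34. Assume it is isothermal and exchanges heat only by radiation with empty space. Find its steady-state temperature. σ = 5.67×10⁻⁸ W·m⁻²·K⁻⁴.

T ≈ 250 K

At steady state, absorbed solar power + internal power = radiated power.
Absorbed: α·S·A_cross = 0.25·522·0.5307 = 69.25 W (cross-section πr²).
Total input = 69.25 + 91.0 = 160.3 W.
Radiated: εσ·A_surf·T⁴ with A_surf = 4πr² = 2.123 m².
T⁴ = 160.3/(0.34·5.67×10⁻⁸·2.123) = 3.916×10⁹ K⁴.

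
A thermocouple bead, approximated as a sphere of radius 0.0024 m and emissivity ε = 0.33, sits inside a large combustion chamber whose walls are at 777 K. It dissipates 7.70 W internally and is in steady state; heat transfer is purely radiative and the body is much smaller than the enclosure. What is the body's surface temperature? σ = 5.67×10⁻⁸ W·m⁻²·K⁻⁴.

For a small grey body in a large enclosure, net radiated power = εσA(T⁴ − T_w⁴).
Steady state: P = εσA(T⁴ − T_w⁴) with A = 4πr² = 7.238×10⁻⁵ m².
T⁴ = P/(εσA) + T_w⁴ = 7.70/(0.33·5.67×10⁻⁸·7.238×10⁻⁵) + (777)⁴
    = 5.685×10¹² + 3.645×10¹¹ = 6.050×10¹² K⁴.

T ≈ 1570 K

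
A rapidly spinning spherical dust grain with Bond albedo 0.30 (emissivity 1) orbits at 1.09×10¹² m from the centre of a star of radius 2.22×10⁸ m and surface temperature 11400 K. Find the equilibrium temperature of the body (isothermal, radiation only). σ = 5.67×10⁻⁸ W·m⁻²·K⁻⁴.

T ≈ 105 K

The star's surface emits σT_*⁴; at distance d the flux is S = σT_*⁴(R_*/d)².
S = 5.67×10⁻⁸·(11400)⁴·(2.22×10⁸/1.09×10¹²)² = 39.72 W/m².
For an isothermal sphere T⁴ = (1−a)S/(4σ) = 1.226×10⁸ K⁴.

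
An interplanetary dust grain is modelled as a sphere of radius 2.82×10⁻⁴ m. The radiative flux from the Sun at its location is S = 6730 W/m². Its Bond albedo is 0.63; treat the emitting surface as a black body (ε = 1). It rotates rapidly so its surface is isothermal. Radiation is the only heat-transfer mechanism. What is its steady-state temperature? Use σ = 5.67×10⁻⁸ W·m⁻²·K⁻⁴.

At equilibrium, absorbed power = emitted power.
Absorbing cross-section = πr² = 2.498×10⁻⁷ m²; emitting surface = 4πr² = 9.993×10⁻⁷ m² (ratio 4).
(1−a)S·A_cross = εσ·A_surf·T⁴  ⇒  T⁴ = (1−a)S/(4σ).
T⁴ = 0.370·6730/(4·5.67×10⁻⁸) = 1.098×10¹⁰ K⁴.
T = (1.098×10¹⁰)^(1/4).

T ≈ 324 K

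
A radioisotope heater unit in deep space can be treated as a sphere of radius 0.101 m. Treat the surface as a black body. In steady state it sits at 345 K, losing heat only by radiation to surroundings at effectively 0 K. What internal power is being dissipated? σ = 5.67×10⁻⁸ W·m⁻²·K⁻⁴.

Steady state: P = εσA T⁴.
A = 4πr² = 0.1282 m²; T⁴ = (345)⁴ = 1.417×10¹⁰ K⁴.
P = 1.0 × 5.67×10⁻⁸ × 0.1282 × 1.417×10¹⁰.

P ≈ 103 W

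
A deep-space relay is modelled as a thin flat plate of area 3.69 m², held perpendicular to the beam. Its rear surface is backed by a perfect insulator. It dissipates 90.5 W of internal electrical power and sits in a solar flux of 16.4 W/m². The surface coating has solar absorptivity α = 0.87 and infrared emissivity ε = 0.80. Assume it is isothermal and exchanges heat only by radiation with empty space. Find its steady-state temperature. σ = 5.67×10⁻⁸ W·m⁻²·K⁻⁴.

At steady state, absorbed solar power + internal power = radiated power.
Absorbed: α·S·A_cross = 0.87·16.4·3.690 = 52.65 W (cross-section A).
Total input = 52.65 + 90.5 = 143.1 W.
Radiated: εσ·A_surf·T⁴ with A_surf = A = 3.690 m².
T⁴ = 143.1/(0.80·5.67×10⁻⁸·3.690) = 8.552×10⁸ K⁴.

T ≈ 171 K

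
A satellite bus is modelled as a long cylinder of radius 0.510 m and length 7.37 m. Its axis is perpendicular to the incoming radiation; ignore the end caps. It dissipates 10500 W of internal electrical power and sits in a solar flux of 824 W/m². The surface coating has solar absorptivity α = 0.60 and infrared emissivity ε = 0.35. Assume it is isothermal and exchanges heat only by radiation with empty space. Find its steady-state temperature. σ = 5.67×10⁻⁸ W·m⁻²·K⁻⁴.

At steady state, absorbed solar power + internal power = radiated power.
Absorbed: α·S·A_cross = 0.60·824·7.517 = 3717 W (cross-section 2rL).
Total input = 3717 + 10500 = 14220 W.
Radiated: εσ·A_surf·T⁴ with A_surf = 2πrL = 23.62 m².
T⁴ = 14220/(0.35·5.67×10⁻⁸·23.62) = 3.033×10¹⁰ K⁴.

T ≈ 417 K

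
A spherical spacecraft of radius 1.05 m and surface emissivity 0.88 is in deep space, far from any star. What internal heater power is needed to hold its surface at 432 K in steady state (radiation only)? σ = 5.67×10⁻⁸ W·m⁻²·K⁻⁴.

P = εσ·4πr²·T⁴.
4πr² = 13.85 m²; T⁴ = 3.483×10¹⁰ K⁴.
P = 0.88·5.67×10⁻⁸·13.85·3.483×10¹⁰.

P ≈ 24100 W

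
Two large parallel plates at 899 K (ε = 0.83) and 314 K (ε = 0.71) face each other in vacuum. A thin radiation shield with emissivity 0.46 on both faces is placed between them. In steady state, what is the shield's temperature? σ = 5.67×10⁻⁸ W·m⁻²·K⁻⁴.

In steady state the net flux on the hot side equals that on the cold side.
σ(T₁⁴−T_s⁴)/D₁ = σ(T_s⁴−T₂⁴)/D₂, with D₁ = 1/ε₁+1/ε_s−1 = 2.379, D₂ = 1/ε_s+1/ε₂−1 = 2.582.
Solve for T_s⁴: T_s⁴ = (D₂·T₁⁴ + D₁·T₂⁴)/(D₁+D₂) = 3.447×10¹¹ K⁴.

T_s ≈ 766 K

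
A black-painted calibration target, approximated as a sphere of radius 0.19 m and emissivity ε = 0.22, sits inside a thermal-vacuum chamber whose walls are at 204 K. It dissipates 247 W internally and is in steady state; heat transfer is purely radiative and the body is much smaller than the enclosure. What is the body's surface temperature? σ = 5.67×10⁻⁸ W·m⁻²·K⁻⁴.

T ≈ 462 K

For a small grey body in a large enclosure, net radiated power = εσA(T⁴ − T_w⁴).
Steady state: P = εσA(T⁴ − T_w⁴) with A = 4πr² = 0.4536 m².
T⁴ = P/(εσA) + T_w⁴ = 247/(0.22·5.67×10⁻⁸·0.4536) + (204)⁴
    = 4.365×10¹⁰ + 1.732×10⁹ = 4.538×10¹⁰ K⁴.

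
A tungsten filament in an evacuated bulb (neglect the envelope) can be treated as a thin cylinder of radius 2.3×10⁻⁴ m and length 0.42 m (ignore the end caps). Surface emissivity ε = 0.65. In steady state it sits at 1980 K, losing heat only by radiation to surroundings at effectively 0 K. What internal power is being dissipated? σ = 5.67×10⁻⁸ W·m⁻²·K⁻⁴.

Steady state: P = εσA T⁴.
A = 2πrL = 6.070×10⁻⁴ m²; T⁴ = (1980)⁴ = 1.537×10¹³ K⁴.
P = 0.65 × 5.67×10⁻⁸ × 6.070×10⁻⁴ × 1.537×10¹³.

P ≈ 344 W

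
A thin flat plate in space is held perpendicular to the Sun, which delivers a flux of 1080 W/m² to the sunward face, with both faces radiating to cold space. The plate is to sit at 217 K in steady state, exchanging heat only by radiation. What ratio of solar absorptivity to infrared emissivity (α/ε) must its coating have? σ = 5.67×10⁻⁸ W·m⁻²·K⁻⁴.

Balance: αS·A = εσ·2A·T⁴ ⇒ α/ε = 2σT⁴/S.
α/ε = 2·5.67×10⁻⁸·(217)⁴/1080 = 2·5.67×10⁻⁸·2.217×10⁹/1080.

α/ε ≈ 0.233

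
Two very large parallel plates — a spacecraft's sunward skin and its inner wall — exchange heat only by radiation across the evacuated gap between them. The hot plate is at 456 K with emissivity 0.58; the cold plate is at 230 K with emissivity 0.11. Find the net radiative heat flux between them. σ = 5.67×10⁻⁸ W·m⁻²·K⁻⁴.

For two infinite grey parallel plates, q = σ(T₁⁴ − T₂⁴)/(1/ε₁ + 1/ε₂ − 1).
T₁⁴ − T₂⁴ = 4.324×10¹⁰ − 2.798×10⁹ = 4.044×10¹⁰ K⁴.
1/ε₁ + 1/ε₂ − 1 = 1.724 + 9.091 − 1 = 9.815.
q = 5.67×10⁻⁸ × 4.044×10¹⁰ / 9.815.

q ≈ 234 W/m²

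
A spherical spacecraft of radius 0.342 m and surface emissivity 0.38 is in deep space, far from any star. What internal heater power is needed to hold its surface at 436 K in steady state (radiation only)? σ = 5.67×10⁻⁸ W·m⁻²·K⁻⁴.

P ≈ 1140 W

P = εσ·4πr²·T⁴.
4πr² = 1.470 m²; T⁴ = 3.614×10¹⁰ K⁴.
P = 0.38·5.67×10⁻⁸·1.470·3.614×10¹⁰.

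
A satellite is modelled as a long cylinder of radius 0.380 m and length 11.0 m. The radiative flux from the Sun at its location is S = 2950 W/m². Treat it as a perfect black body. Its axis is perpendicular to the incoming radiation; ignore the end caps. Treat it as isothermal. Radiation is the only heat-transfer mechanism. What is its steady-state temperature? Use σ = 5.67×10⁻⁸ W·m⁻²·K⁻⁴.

T ≈ 359 K

At equilibrium, absorbed power = emitted power.
Absorbing cross-section = 2rL = 8.360 m²; emitting surface = 2πrL = 26.26 m² (ratio π).
S·A_cross = εσ·A_surf·T⁴  ⇒  T⁴ = S/(πσ).
T⁴ = 1.00·2950/(π·5.67×10⁻⁸) = 1.656×10¹⁰ K⁴.
T = (1.656×10¹⁰)^(1/4).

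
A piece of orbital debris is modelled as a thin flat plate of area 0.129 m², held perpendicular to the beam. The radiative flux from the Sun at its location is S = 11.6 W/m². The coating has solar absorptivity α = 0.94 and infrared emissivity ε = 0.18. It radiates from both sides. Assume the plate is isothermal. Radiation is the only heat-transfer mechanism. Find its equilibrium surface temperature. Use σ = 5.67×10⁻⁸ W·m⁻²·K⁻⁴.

T ≈ 152 K

At equilibrium, absorbed power = emitted power.
Absorbing cross-section = A = 0.1290 m²; emitting surface = 2A = 0.2580 m² (ratio 2).
αS·A_cross = εσ·A_surf·T⁴  ⇒  T⁴ = αS/(ε·2σ).
T⁴ = 0.940·11.6/(0.18·2·5.67×10⁻⁸) = 5.342×10⁸ K⁴.
T = (5.342×10⁸)^(1/4).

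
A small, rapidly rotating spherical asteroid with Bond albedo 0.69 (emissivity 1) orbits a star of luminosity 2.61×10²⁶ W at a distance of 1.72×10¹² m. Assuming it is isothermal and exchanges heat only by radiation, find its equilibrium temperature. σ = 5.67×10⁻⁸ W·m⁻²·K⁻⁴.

First find the stellar flux at distance d: S = L/(4πd²) = 2.61×10²⁶/(4π·(1.72×10¹²)²) = 7.021 W/m².
For an isothermal sphere, absorbed (1−a)S·πr² = emitted σ·4πr²·T⁴, so T⁴ = (1−a)S/(4σ).
T⁴ = 0.310·7.021/(4·5.67×10⁻⁸) = 9.596×10⁶ K⁴.

T ≈ 55.7 K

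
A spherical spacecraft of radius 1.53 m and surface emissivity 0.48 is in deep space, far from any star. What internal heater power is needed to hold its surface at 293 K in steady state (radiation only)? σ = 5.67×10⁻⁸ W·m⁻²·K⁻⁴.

P = εσ·4πr²·T⁴.
4πr² = 29.42 m²; T⁴ = 7.370×10⁹ K⁴.
P = 0.48·5.67×10⁻⁸·29.42·7.370×10⁹.

P ≈ 5900 W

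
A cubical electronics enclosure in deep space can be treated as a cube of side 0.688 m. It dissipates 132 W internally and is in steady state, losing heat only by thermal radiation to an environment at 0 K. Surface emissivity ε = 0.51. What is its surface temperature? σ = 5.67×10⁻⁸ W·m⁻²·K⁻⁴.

T ≈ 200 K

Steady state: internal power = radiated power, P = εσA T⁴.
Radiating area A = 6L² = 2.840 m².
T⁴ = P/(εσA) = 132/(0.51·5.67×10⁻⁸·2.840) = 1.607×10⁹ K⁴.
T = (1.607×10⁹)^(1/4).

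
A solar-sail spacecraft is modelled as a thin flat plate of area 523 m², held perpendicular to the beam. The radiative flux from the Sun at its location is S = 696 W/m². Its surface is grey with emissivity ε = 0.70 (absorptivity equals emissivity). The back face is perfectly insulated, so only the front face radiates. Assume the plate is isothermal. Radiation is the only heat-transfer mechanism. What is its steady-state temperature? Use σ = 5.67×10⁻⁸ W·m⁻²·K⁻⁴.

At equilibrium, absorbed power = emitted power.
Absorbing cross-section = A = 523.0 m²; emitting surface = A = 523.0 m² (ratio 1).
εS·A_cross = εσ·A_surf·T⁴  ⇒  T⁴ = S/(1σ)   (ε cancels).
T⁴ = 696/(1·5.67×10⁻⁸) = 1.228×10¹⁰ K⁴.
T = (1.228×10¹⁰)^(1/4).

T ≈ 333 K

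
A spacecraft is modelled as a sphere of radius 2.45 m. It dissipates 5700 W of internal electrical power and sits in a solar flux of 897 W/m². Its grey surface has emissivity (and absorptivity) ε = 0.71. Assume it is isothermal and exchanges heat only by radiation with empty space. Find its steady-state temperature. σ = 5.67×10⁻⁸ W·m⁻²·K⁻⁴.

T ≈ 276 K

At steady state, absorbed solar power + internal power = radiated power.
Absorbed: α·S·A_cross = 0.71·897·18.86 = 12010 W (cross-section πr²).
Total input = 12010 + 5700 = 17710 W.
Radiated: εσ·A_surf·T⁴ with A_surf = 4πr² = 75.43 m².
T⁴ = 17710/(0.71·5.67×10⁻⁸·75.43) = 5.832×10⁹ K⁴.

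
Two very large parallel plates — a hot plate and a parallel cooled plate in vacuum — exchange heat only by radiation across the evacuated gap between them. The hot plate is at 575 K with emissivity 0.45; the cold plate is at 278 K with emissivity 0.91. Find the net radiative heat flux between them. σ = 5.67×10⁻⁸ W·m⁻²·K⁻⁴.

q ≈ 2520 W/m²

For two infinite grey parallel plates, q = σ(T₁⁴ − T₂⁴)/(1/ε₁ + 1/ε₂ − 1).
T₁⁴ − T₂⁴ = 1.093×10¹¹ − 5.973×10⁹ = 1.033×10¹¹ K⁴.
1/ε₁ + 1/ε₂ − 1 = 2.222 + 1.099 − 1 = 2.321.
q = 5.67×10⁻⁸ × 1.033×10¹¹ / 2.321.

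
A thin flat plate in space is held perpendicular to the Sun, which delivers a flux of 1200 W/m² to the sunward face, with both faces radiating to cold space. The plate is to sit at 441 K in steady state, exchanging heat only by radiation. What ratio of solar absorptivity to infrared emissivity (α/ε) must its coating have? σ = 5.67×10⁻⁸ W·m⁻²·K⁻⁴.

α/ε ≈ 3.57

Balance: αS·A = εσ·2A·T⁴ ⇒ α/ε = 2σT⁴/S.
α/ε = 2·5.67×10⁻⁸·(441)⁴/1200 = 2·5.67×10⁻⁸·3.782×10¹⁰/1200.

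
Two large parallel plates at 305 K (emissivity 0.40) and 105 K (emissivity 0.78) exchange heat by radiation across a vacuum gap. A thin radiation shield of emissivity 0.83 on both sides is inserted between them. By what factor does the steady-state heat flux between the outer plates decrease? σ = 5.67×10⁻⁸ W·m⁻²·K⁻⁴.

Without shield: q₀ = σΔ(T⁴)/(1/ε₁+1/ε₂−1) with denominator 2.782.
With shield the two gaps are in series; the resistances add: (1/ε₁+1/ε_s−1)+(1/ε_s+1/ε₂−1) = 2.705+1.487 = 4.192.
Heat-flux ratio q₀/q = 4.192/2.782.

factor ≈ 1.51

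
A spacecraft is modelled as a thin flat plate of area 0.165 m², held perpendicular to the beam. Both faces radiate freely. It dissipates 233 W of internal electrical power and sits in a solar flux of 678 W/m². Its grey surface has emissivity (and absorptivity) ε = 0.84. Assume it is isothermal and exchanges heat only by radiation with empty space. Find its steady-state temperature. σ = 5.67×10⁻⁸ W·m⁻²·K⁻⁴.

T ≈ 380 K

At steady state, absorbed solar power + internal power = radiated power.
Absorbed: α·S·A_cross = 0.84·678·0.1650 = 93.97 W (cross-section A).
Total input = 93.97 + 233 = 327.0 W.
Radiated: εσ·A_surf·T⁴ with A_surf = 2A = 0.3300 m².
T⁴ = 327.0/(0.84·5.67×10⁻⁸·0.3300) = 2.080×10¹⁰ K⁴.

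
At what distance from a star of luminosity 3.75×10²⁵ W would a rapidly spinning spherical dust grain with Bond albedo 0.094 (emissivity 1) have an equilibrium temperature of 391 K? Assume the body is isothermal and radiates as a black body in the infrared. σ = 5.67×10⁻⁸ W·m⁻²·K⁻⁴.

For an isothermal black-emitting sphere, (1−a)S·πr² = σ·4πr²·T⁴ ⇒ S = 4σT⁴/(1−a).
S = 4·5.67×10⁻⁸·(391)⁴/0.906 = 5851 W/m².
Flux falls as S = L/(4πd²), so d = √(L/(4πS)) = √(3.75×10²⁵/(4π·5851)).

d ≈ 2.26×10¹⁰ m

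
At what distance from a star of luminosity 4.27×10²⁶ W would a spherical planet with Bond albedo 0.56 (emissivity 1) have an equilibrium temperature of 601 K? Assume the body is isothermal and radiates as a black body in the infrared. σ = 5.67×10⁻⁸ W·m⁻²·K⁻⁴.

For an isothermal black-emitting sphere, (1−a)S·πr² = σ·4πr²·T⁴ ⇒ S = 4σT⁴/(1−a).
S = 4·5.67×10⁻⁸·(601)⁴/0.440 = 67250 W/m².
Flux falls as S = L/(4πd²), so d = √(L/(4πS)) = √(4.27×10²⁶/(4π·67250)).

d ≈ 2.25×10¹⁰ m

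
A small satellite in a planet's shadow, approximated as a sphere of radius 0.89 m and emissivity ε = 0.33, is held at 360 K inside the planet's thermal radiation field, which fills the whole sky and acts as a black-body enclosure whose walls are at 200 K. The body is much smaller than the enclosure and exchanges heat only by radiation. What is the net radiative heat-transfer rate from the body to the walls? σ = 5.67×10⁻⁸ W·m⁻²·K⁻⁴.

For a small grey body in a large enclosure: P_net = εσA(T_body⁴ − T_wall⁴).
A = 4πr² = 9.954 m²; T_body⁴ − T_wall⁴ = 1.680×10¹⁰ − 1.600×10⁹ = 1.520×10¹⁰ K⁴.
|P_net| = 0.33·5.67×10⁻⁸·9.954·1.520×10¹⁰.

P_net ≈ 2830 W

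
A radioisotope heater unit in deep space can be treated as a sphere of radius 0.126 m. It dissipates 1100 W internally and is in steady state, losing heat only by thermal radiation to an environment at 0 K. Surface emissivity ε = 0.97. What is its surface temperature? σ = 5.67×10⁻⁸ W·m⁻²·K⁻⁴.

Steady state: internal power = radiated power, P = εσA T⁴.
Radiating area A = 4πr² = 0.1995 m².
T⁴ = P/(εσA) = 1100/(0.97·5.67×10⁻⁸·0.1995) = 1.003×10¹¹ K⁴.
T = (1.003×10¹¹)^(1/4).

T ≈ 563 K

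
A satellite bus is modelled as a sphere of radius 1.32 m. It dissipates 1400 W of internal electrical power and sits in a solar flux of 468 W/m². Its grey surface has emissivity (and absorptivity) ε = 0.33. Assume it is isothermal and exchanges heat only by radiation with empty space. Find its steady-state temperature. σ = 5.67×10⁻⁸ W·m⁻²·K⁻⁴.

T ≈ 272 K

At steady state, absorbed solar power + internal power = radiated power.
Absorbed: α·S·A_cross = 0.33·468·5.474 = 845.4 W (cross-section πr²).
Total input = 845.4 + 1400 = 2245 W.
Radiated: εσ·A_surf·T⁴ with A_surf = 4πr² = 21.90 m².
T⁴ = 2245/(0.33·5.67×10⁻⁸·21.90) = 5.481×10⁹ K⁴.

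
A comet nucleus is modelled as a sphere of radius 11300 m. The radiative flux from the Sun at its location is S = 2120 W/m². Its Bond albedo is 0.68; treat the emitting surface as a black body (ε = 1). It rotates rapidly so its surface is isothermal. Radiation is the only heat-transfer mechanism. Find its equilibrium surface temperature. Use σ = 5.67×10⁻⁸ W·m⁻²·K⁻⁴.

At equilibrium, absorbed power = emitted power.
Absorbing cross-section = πr² = 4.011×10⁸ m²; emitting surface = 4πr² = 1.605×10⁹ m² (ratio 4).
(1−a)S·A_cross = εσ·A_surf·T⁴  ⇒  T⁴ = (1−a)S/(4σ).
T⁴ = 0.320·2120/(4·5.67×10⁻⁸) = 2.991×10⁹ K⁴.
T = (2.991×10⁹)^(1/4).

T ≈ 234 K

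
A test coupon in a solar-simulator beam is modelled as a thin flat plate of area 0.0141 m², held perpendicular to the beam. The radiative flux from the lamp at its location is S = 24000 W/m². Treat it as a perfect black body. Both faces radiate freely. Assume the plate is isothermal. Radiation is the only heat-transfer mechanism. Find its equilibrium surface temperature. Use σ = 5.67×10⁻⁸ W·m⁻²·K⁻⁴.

T ≈ 678 K

At equilibrium, absorbed power = emitted power.
Absorbing cross-section = A = 0.01410 m²; emitting surface = 2A = 0.02820 m² (ratio 2).
S·A_cross = εσ·A_surf·T⁴  ⇒  T⁴ = S/(2σ).
T⁴ = 1.00·24000/(2·5.67×10⁻⁸) = 2.116×10¹¹ K⁴.
T = (2.116×10¹¹)^(1/4).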